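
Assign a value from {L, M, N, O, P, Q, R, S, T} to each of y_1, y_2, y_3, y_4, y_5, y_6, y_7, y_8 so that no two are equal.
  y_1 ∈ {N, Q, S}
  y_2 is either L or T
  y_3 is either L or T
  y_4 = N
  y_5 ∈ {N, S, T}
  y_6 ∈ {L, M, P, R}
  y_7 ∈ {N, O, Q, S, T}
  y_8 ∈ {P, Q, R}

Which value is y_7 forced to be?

y_4 has just one choice, so y_4 = N. Eliminate N elsewhere: y_1, y_5, y_7.
y_2 and y_3 between them cover only {L, T} — a naked pair. Remove those values from y_5, y_6, y_7.
y_5 must be S (only option left). Eliminate S elsewhere: y_1, y_7.
y_1 must be Q (only option left). So y_7, y_8 can't be Q.
So y_7 = O.

O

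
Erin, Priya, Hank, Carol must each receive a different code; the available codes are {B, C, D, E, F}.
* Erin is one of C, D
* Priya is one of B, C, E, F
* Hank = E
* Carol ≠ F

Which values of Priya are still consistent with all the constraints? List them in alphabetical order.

Hank has just one choice, so Hank = E. Remove E from Priya, Carol.
No further eliminations apply; Priya can still be any of B, C, F.

B, C, F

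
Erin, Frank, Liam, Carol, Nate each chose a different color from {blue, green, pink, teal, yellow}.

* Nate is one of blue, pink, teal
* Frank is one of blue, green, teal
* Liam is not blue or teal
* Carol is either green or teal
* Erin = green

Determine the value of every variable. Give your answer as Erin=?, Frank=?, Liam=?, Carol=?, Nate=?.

Erin has just one choice, so Erin = green. Eliminate green elsewhere: Frank, Liam, Carol.
That leaves Carol = teal. Strike teal from Frank, Nate.
That leaves Frank = blue. Eliminate blue elsewhere: Nate.
Nate's domain is down to {pink}, so Nate = pink. Remove pink from Liam.
That leaves Liam = yellow.

Erin=green, Frank=blue, Liam=yellow, Carol=teal, Nate=pink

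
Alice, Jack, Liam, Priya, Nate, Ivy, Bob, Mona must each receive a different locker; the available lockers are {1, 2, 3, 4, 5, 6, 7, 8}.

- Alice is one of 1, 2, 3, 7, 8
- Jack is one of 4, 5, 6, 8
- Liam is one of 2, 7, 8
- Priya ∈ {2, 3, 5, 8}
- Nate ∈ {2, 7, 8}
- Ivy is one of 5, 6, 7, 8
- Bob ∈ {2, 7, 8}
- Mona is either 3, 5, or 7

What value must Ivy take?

The 8 variables together cover exactly {1, 2, 3, 4, 5, 6, 7, 8} — 8 values for 8 variables — and 1 appears only in Alice's list, so Alice = 1.
Among the 7 still-open variables, 4 fits only Jack (and all 7 values in {2, 3, 4, 5, 6, 7, 8} must be used), so Jack = 4.
The 6 still-open variables draw from only 6 values {2, 3, 5, 6, 7, 8}, so each is used; only Ivy can be 6, hence Ivy = 6.

6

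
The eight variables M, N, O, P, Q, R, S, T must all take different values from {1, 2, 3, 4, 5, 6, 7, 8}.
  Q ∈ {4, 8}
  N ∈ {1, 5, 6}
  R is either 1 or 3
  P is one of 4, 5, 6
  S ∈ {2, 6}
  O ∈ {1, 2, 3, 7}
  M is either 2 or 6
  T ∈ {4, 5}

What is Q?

8

Among the 8 variables, 7 fits only O (and all 8 values in {1, 2, 3, 4, 5, 6, 7, 8} must be used), so O = 7.
The 7 still-open variables together cover exactly {1, 2, 3, 4, 5, 6, 8} — 7 values for 7 variables — and 3 appears only in R's list, so R = 3.
Among the 6 still-open variables, 1 fits only N (and all 6 values in {1, 2, 4, 5, 6, 8} must be used), so N = 1.
The 5 still-open variables draw from only 5 values {2, 4, 5, 6, 8}, so each is used; only Q can be 8, hence Q = 8.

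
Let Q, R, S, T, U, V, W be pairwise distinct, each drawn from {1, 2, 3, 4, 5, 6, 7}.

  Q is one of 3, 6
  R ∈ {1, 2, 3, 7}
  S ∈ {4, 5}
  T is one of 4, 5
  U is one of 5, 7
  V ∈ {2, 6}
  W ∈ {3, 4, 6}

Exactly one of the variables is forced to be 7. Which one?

U

The 7 variables draw from only 7 values {1, 2, 3, 4, 5, 6, 7}, so each is used; only R can be 1, hence R = 1.
The 6 still-open variables draw from only 6 values {2, 3, 4, 5, 6, 7}, so each is used; only V can be 2, hence V = 2.
The 5 still-open variables draw from only 5 values {3, 4, 5, 6, 7}, so each is used; only U can be 7, hence U = 7.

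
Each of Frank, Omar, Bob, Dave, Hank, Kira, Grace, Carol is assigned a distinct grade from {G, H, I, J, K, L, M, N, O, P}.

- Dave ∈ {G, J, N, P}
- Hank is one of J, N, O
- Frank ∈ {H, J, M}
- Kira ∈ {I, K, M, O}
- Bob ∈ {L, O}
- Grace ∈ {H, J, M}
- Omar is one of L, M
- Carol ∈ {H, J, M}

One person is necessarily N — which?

The 3 variables Frank, Grace, Carol are confined to {H, J, M}, which locks those values in; drop them from Omar, Dave, Hank, Kira.
That leaves Omar = L. So Bob can't be L.
Bob's domain is down to {O}, so Bob = O. Strike O from Hank, Kira.
So N goes to Hank.

Hank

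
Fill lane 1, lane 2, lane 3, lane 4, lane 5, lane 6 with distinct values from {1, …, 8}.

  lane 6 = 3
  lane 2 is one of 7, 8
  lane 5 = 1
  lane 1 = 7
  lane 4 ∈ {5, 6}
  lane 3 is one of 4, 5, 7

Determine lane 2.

8

lane 1 must be 7 (only option left). Strike 7 from lane 2, lane 3.
So lane 2 = 8.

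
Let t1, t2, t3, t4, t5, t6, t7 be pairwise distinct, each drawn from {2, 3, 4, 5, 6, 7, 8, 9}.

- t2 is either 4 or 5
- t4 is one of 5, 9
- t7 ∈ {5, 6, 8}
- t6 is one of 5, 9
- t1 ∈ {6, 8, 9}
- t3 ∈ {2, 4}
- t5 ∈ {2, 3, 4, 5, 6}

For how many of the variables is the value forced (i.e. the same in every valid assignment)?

The 7 variables draw from only 7 values {2, 3, 4, 5, 6, 8, 9}, so each is used; only t5 can be 3, hence t5 = 3.
The 6 still-open variables together cover exactly {2, 4, 5, 6, 8, 9} — 6 values for 6 variables — and 2 appears only in t3's list, so t3 = 2.
Among the 5 still-open variables, 4 fits only t2 (and all 5 values in {4, 5, 6, 8, 9} must be used), so t2 = 4.
The 2 variables t4 and t6 are confined to {5, 9}, which locks those values in; drop them from t1, t7.
Determined: t2=4, t3=2, t5=3. The other variables each still have more than one consistent value. That makes 3.

3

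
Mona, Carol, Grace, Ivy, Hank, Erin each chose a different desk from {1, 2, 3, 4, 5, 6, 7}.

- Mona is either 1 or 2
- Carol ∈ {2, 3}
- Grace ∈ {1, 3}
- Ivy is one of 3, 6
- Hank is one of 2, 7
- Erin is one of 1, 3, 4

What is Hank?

7

Among the 6 variables, 4 fits only Erin (and all 6 values in {1, 2, 3, 4, 6, 7} must be used), so Erin = 4.
The 5 still-open variables together cover exactly {1, 2, 3, 6, 7} — 5 values for 5 variables — and 6 appears only in Ivy's list, so Ivy = 6.
Among the 4 still-open variables, 7 fits only Hank (and all 4 values in {1, 2, 3, 7} must be used), so Hank = 7.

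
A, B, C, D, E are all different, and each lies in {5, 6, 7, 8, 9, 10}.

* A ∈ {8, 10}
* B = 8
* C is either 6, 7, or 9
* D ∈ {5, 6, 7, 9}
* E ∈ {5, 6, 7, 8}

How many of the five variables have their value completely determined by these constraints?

2

B has just one choice, so B = 8. Eliminate 8 elsewhere: A, E.
A's domain is down to {10}, so A = 10.
Determined: A=10, B=8. The other variables each still have more than one consistent value. That makes 2.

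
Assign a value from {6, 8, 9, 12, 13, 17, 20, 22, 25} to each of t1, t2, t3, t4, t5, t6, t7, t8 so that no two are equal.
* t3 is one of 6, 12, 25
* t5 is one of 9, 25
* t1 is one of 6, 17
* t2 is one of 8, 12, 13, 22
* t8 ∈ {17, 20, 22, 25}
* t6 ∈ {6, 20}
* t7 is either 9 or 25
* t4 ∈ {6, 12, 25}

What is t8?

22

t5 and t7 between them cover only {9, 25} — a naked pair. Remove those values from t3, t4, t8.
t3 and t4 share exactly the 2 values {6, 12}; by pigeonhole those values go to them, so strike 6, 12 from t1, t2, t6.
t1 has just one choice, so t1 = 17. Remove 17 from t8.
t6's domain is down to {20}, so t6 = 20. Strike 20 from t8.
So t8 = 22.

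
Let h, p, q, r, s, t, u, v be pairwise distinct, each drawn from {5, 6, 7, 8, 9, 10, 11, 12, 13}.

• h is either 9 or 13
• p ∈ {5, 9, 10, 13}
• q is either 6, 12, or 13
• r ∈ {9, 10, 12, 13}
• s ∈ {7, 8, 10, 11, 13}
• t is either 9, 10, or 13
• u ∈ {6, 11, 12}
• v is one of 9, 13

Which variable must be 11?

u

h and v between them cover only {9, 13} — a naked pair. Remove those values from p, q, r, s, t.
t's domain is down to {10}, so t = 10. Strike 10 from p, r, s.
p has just one choice, so p = 5.
r must be 12 (only option left). Remove 12 from q, u.
q must be 6 (only option left). Remove 6 from u.
So 11 goes to u.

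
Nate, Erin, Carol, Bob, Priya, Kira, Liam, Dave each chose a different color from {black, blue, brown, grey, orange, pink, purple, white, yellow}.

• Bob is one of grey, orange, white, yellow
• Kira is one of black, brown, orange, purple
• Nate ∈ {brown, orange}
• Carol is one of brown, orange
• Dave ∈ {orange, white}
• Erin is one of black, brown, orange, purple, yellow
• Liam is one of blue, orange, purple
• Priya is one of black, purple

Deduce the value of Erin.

The 8 variables draw from only 8 values {black, blue, brown, grey, orange, purple, white, yellow}, so each is used; only Liam can be blue, hence Liam = blue.
The 7 still-open variables together cover exactly {black, brown, grey, orange, purple, white, yellow} — 7 values for 7 variables — and grey appears only in Bob's list, so Bob = grey.
The 6 still-open variables draw from only 6 values {black, brown, orange, purple, white, yellow}, so each is used; only Dave can be white, hence Dave = white.
Among the 5 still-open variables, yellow fits only Erin (and all 5 values in {black, brown, orange, purple, yellow} must be used), so Erin = yellow.

yellow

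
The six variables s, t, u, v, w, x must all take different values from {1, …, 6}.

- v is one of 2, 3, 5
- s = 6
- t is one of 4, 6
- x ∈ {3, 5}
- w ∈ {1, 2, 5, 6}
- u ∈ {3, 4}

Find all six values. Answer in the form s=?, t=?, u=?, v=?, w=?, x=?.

s's domain is down to {6}, so s = 6. So t, w can't be 6.
t has just one choice, so t = 4. Strike 4 from u.
u must be 3 (only option left). Strike 3 from v, x.
x must be 5 (only option left). Remove 5 from v, w.
That leaves v = 2. Eliminate 2 elsewhere: w.
w must be 1 (only option left).

s=6, t=4, u=3, v=2, w=1, x=5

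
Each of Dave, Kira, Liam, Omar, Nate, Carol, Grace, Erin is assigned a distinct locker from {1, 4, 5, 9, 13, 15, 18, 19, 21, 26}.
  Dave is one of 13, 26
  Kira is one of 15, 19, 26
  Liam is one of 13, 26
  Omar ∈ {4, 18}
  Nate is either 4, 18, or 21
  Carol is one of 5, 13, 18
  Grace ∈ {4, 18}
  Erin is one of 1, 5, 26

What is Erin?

1

The 2 variables Dave and Liam are confined to {13, 26}, which locks those values in; drop them from Kira, Carol, Erin.
Omar and Grace share exactly the 2 values {4, 18}; by pigeonhole those values go to them, so strike 4, 18 from Nate, Carol.
Nate has just one choice, so Nate = 21.
That leaves Carol = 5. Eliminate 5 elsewhere: Erin.
So Erin = 1.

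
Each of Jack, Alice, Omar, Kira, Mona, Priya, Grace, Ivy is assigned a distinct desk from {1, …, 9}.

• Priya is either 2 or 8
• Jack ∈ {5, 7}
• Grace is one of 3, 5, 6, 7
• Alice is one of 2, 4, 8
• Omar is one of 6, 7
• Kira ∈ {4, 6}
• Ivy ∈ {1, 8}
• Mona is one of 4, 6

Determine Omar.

7

The 8 variables together cover exactly {1, 2, 3, 4, 5, 6, 7, 8} — 8 values for 8 variables — and 1 appears only in Ivy's list, so Ivy = 1.
The 7 still-open variables together cover exactly {2, 3, 4, 5, 6, 7, 8} — 7 values for 7 variables — and 3 appears only in Grace's list, so Grace = 3.
The 6 still-open variables together cover exactly {2, 4, 5, 6, 7, 8} — 6 values for 6 variables — and 5 appears only in Jack's list, so Jack = 5.
Among the 5 still-open variables, 7 fits only Omar (and all 5 values in {2, 4, 6, 7, 8} must be used), so Omar = 7.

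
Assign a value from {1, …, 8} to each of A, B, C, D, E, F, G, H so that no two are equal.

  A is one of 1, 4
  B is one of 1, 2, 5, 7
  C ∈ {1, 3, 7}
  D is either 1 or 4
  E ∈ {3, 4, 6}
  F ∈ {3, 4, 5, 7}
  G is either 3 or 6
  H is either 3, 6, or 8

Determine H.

8

Among the 8 variables, 2 fits only B (and all 8 values in {1, 2, 3, 4, 5, 6, 7, 8} must be used), so B = 2.
The 7 still-open variables draw from only 7 values {1, 3, 4, 5, 6, 7, 8}, so each is used; only F can be 5, hence F = 5.
The 6 still-open variables draw from only 6 values {1, 3, 4, 6, 7, 8}, so each is used; only C can be 7, hence C = 7.
The 5 still-open variables together cover exactly {1, 3, 4, 6, 8} — 5 values for 5 variables — and 8 appears only in H's list, so H = 8.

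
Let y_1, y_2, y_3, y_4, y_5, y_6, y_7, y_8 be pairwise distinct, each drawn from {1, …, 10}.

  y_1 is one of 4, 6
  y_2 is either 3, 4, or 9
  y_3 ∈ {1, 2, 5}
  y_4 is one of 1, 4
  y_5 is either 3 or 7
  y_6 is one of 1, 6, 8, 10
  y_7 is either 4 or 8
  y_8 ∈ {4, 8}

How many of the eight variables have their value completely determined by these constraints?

3

The 2 variables y_7 and y_8 are confined to {4, 8}, which locks those values in; drop them from y_1, y_2, y_4, y_6.
y_1 must be 6 (only option left). So y_6 can't be 6.
That leaves y_4 = 1. Eliminate 1 elsewhere: y_3, y_6.
y_6 has just one choice, so y_6 = 10.
Determined: y_1=6, y_4=1, y_6=10. The other variables each still have more than one consistent value. That makes 3.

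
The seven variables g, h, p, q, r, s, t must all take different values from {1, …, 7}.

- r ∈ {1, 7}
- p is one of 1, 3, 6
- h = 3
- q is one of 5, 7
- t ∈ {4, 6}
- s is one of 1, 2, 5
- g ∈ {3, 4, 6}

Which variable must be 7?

r

h's domain is down to {3}, so h = 3. Eliminate 3 elsewhere: g, p.
Among the 6 still-open variables, 2 fits only s (and all 6 values in {1, 2, 4, 5, 6, 7} must be used), so s = 2.
The 5 still-open variables draw from only 5 values {1, 4, 5, 6, 7}, so each is used; only q can be 5, hence q = 5.
The 4 still-open variables together cover exactly {1, 4, 6, 7} — 4 values for 4 variables — and 7 appears only in r's list, so r = 7.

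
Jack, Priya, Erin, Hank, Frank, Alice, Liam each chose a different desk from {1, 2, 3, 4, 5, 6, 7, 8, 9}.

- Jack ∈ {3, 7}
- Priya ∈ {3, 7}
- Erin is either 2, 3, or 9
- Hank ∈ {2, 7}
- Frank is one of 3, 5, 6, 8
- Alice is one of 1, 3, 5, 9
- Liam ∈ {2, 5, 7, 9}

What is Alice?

The 2 variables Jack and Priya are confined to {3, 7}, which locks those values in; drop them from Erin, Hank, Frank, Alice, Liam.
Hank's domain is down to {2}, so Hank = 2. Remove 2 from Erin, Liam.
That leaves Erin = 9. So Alice, Liam can't be 9.
Liam must be 5 (only option left). Eliminate 5 elsewhere: Frank, Alice.
So Alice = 1.

1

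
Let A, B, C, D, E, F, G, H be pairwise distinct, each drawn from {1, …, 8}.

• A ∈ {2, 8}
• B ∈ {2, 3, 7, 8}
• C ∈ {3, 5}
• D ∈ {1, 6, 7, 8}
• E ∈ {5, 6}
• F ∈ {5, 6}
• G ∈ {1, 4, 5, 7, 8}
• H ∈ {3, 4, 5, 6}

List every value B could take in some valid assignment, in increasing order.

The 2 variables E and F are confined to {5, 6}, which locks those values in; drop them from C, D, G, H.
That leaves C = 3. Strike 3 from B, H.
H has just one choice, so H = 4. So G can't be 4.
No further eliminations apply; B can still be any of 2, 7, 8.

2, 7, 8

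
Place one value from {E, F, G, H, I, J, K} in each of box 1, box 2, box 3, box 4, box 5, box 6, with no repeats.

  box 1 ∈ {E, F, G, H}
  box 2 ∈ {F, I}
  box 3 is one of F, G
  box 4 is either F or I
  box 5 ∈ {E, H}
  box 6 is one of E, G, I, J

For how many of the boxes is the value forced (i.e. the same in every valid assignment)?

2

The 6 variables draw from only 6 values {E, F, G, H, I, J}, so each is used; only box 6 can be J, hence box 6 = J.
box 2 and box 4 share exactly the 2 values {F, I}; by pigeonhole those values go to them, so strike F, I from box 1, box 3.
That leaves box 3 = G. Eliminate G elsewhere: box 1.
Determined: box 3=G, box 6=J. The other boxes each still have more than one consistent value. That makes 2.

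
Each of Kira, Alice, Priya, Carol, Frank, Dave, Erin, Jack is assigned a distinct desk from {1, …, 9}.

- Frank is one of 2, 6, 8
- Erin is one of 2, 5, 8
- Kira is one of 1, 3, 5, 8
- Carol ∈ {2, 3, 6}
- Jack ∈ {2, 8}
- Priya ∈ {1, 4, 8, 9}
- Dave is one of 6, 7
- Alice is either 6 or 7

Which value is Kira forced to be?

The 2 variables Alice and Dave are confined to {6, 7}, which locks those values in; drop them from Carol, Frank.
Frank and Jack share exactly the 2 values {2, 8}; by pigeonhole those values go to them, so strike 2, 8 from Kira, Priya, Carol, Erin.
Carol has just one choice, so Carol = 3. Remove 3 from Kira.
Erin has just one choice, so Erin = 5. Remove 5 from Kira.
So Kira = 1.

1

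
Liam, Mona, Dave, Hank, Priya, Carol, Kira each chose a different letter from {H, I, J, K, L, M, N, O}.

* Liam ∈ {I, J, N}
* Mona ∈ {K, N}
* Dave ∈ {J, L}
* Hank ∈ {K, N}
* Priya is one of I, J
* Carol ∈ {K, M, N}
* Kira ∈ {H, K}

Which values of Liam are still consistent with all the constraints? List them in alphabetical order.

I, J

The 7 variables draw from only 7 values {H, I, J, K, L, M, N}, so each is used; only Kira can be H, hence Kira = H.
Among the 6 still-open variables, L fits only Dave (and all 6 values in {I, J, K, L, M, N} must be used), so Dave = L.
Among the 5 still-open variables, M fits only Carol (and all 5 values in {I, J, K, M, N} must be used), so Carol = M.
Mona and Hank share exactly the 2 values {K, N}; by pigeonhole those values go to them, so strike K, N from Liam.
No further eliminations apply; Liam can still be any of I, J.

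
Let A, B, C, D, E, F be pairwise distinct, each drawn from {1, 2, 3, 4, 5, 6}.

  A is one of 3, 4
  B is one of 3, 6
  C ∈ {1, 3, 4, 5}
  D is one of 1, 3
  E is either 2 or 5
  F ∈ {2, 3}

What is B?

The 6 variables together cover exactly {1, 2, 3, 4, 5, 6} — 6 values for 6 variables — and 6 appears only in B's list, so B = 6.

6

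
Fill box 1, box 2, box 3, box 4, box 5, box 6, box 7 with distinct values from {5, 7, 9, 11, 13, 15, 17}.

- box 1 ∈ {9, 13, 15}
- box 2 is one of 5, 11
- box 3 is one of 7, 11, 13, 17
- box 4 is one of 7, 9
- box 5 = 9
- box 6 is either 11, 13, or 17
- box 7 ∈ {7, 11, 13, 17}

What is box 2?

5

box 5 must be 9 (only option left). So box 1, box 4 can't be 9.
That leaves box 4 = 7. So box 3, box 7 can't be 7.
The 5 still-open variables draw from only 5 values {5, 11, 13, 15, 17}, so each is used; only box 2 can be 5, hence box 2 = 5.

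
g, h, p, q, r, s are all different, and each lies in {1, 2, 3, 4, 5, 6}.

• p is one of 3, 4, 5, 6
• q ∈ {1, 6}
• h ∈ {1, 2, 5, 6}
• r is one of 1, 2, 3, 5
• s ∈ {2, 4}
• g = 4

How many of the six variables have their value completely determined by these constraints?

2

g's domain is down to {4}, so g = 4. Strike 4 from p, s.
s's domain is down to {2}, so s = 2. Eliminate 2 elsewhere: h, r.
Determined: g=4, s=2. The other variables each still have more than one consistent value. That makes 2.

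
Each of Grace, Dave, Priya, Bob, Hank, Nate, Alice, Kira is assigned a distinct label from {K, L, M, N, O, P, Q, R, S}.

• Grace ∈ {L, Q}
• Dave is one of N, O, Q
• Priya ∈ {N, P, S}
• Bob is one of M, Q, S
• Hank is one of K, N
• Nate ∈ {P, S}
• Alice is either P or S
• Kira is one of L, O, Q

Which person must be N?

Priya

The 8 variables together cover exactly {K, L, M, N, O, P, Q, S} — 8 values for 8 variables — and K appears only in Hank's list, so Hank = K.
The 7 still-open variables draw from only 7 values {L, M, N, O, P, Q, S}, so each is used; only Bob can be M, hence Bob = M.
Nate and Alice between them cover only {P, S} — a naked pair. Remove those values from Priya.
So N goes to Priya.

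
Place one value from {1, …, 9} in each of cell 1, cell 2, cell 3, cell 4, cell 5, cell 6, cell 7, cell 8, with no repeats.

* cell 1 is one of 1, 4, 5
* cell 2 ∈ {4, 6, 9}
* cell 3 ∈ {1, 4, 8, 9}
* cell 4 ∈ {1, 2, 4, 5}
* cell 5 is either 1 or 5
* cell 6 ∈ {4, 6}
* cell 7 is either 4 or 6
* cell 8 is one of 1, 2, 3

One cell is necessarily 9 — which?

Among the 8 variables, 3 fits only cell 8 (and all 8 values in {1, 2, 3, 4, 5, 6, 8, 9} must be used), so cell 8 = 3.
The 7 still-open variables draw from only 7 values {1, 2, 4, 5, 6, 8, 9}, so each is used; only cell 4 can be 2, hence cell 4 = 2.
The 6 still-open variables together cover exactly {1, 4, 5, 6, 8, 9} — 6 values for 6 variables — and 8 appears only in cell 3's list, so cell 3 = 8.
The 5 still-open variables draw from only 5 values {1, 4, 5, 6, 9}, so each is used; only cell 2 can be 9, hence cell 2 = 9.

cell 2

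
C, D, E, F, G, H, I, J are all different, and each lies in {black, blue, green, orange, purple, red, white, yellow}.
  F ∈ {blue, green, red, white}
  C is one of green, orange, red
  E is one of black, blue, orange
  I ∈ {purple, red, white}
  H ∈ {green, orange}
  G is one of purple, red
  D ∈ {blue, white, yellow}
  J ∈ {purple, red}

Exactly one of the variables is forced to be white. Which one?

I

The 8 variables together cover exactly {black, blue, green, orange, purple, red, white, yellow} — 8 values for 8 variables — and black appears only in E's list, so E = black.
Among the 7 still-open variables, yellow fits only D (and all 7 values in {blue, green, orange, purple, red, white, yellow} must be used), so D = yellow.
Among the 6 still-open variables, blue fits only F (and all 6 values in {blue, green, orange, purple, red, white} must be used), so F = blue.
Among the 5 still-open variables, white fits only I (and all 5 values in {green, orange, purple, red, white} must be used), so I = white.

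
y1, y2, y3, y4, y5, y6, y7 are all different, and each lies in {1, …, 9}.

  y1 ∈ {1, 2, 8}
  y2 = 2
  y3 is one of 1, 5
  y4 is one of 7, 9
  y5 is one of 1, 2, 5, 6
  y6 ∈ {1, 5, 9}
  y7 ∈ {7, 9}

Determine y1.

8

y2's domain is down to {2}, so y2 = 2. Strike 2 from y1, y5.
The 6 still-open variables draw from only 6 values {1, 5, 6, 7, 8, 9}, so each is used; only y5 can be 6, hence y5 = 6.
Among the 5 still-open variables, 8 fits only y1 (and all 5 values in {1, 5, 7, 8, 9} must be used), so y1 = 8.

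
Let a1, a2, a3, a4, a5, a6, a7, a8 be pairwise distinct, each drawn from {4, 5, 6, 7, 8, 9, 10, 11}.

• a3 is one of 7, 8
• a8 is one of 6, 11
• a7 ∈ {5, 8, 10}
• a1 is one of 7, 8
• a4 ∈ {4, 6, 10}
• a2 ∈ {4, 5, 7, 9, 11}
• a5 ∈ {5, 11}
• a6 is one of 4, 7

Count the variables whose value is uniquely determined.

2

The 8 variables together cover exactly {4, 5, 6, 7, 8, 9, 10, 11} — 8 values for 8 variables — and 9 appears only in a2's list, so a2 = 9.
a1 and a3 between them cover only {7, 8} — a naked pair. Remove those values from a6, a7.
a6 must be 4 (only option left). So a4 can't be 4.
Determined: a2=9, a6=4. The other variables each still have more than one consistent value. That makes 2.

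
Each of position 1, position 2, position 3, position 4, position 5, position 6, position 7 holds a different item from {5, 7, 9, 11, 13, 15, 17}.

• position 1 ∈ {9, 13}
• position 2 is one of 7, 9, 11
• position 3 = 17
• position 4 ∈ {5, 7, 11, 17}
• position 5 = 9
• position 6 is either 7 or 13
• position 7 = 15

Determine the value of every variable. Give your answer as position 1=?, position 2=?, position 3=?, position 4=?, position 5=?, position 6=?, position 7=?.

position 3 has just one choice, so position 3 = 17. Strike 17 from position 4.
position 5 must be 9 (only option left). Remove 9 from position 1, position 2.
position 7 has just one choice, so position 7 = 15.
That leaves position 1 = 13. Eliminate 13 elsewhere: position 6.
That leaves position 6 = 7. Eliminate 7 elsewhere: position 2, position 4.
position 2's domain is down to {11}, so position 2 = 11. Remove 11 from position 4.
That leaves position 4 = 5.

position 1=13, position 2=11, position 3=17, position 4=5, position 5=9, position 6=7, position 7=15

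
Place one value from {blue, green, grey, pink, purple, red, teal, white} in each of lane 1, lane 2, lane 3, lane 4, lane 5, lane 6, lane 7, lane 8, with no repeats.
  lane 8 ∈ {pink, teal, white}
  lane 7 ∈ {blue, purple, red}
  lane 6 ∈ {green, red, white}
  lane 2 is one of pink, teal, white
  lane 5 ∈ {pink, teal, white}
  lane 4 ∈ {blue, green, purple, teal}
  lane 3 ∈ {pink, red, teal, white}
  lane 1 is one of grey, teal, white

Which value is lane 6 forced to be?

The 8 variables draw from only 8 values {blue, green, grey, pink, purple, red, teal, white}, so each is used; only lane 1 can be grey, hence lane 1 = grey.
The 3 variables lane 2, lane 5, lane 8 are confined to {pink, teal, white}, which locks those values in; drop them from lane 3, lane 4, lane 6.
lane 3's domain is down to {red}, so lane 3 = red. Strike red from lane 6, lane 7.
So lane 6 = green.

green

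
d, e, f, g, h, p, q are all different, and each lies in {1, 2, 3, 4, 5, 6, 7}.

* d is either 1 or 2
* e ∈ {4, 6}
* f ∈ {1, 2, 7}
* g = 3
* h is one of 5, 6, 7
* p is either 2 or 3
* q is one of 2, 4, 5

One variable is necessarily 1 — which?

d

g's domain is down to {3}, so g = 3. Strike 3 from p.
p must be 2 (only option left). Strike 2 from d, f, q.
So 1 goes to d.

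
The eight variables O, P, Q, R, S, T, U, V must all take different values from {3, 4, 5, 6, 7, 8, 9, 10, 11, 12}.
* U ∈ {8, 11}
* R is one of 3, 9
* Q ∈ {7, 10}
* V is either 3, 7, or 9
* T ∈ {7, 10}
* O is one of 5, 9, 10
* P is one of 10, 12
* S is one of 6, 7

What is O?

5

The 2 variables Q and T are confined to {7, 10}, which locks those values in; drop them from O, P, S, V.
That leaves P = 12.
S has just one choice, so S = 6.
The 2 variables R and V are confined to {3, 9}, which locks those values in; drop them from O.
So O = 5.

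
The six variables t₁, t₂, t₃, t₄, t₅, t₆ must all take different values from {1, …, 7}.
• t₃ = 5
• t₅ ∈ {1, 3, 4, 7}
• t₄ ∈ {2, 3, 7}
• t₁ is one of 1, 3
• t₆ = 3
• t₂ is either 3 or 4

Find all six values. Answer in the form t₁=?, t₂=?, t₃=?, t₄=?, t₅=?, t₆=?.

t₁=1, t₂=4, t₃=5, t₄=2, t₅=7, t₆=3

t₃'s domain is down to {5}, so t₃ = 5.
That leaves t₆ = 3. Strike 3 from t₁, t₂, t₄, t₅.
t₁ must be 1 (only option left). Strike 1 from t₅.
t₂'s domain is down to {4}, so t₂ = 4. Eliminate 4 elsewhere: t₅.
That leaves t₅ = 7. Eliminate 7 elsewhere: t₄.
That leaves t₄ = 2.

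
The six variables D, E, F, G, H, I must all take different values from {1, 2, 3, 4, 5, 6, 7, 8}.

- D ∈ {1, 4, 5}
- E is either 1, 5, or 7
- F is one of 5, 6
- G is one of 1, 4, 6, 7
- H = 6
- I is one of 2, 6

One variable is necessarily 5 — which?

H must be 6 (only option left). So F, G, I can't be 6.
So 5 goes to F.

F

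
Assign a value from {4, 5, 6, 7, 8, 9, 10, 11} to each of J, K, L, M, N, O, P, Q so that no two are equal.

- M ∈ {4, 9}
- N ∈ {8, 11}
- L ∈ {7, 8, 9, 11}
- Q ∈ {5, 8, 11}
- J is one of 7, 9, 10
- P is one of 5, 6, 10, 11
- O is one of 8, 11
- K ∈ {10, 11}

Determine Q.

5

Among the 8 variables, 4 fits only M (and all 8 values in {4, 5, 6, 7, 8, 9, 10, 11} must be used), so M = 4.
The 7 still-open variables draw from only 7 values {5, 6, 7, 8, 9, 10, 11}, so each is used; only P can be 6, hence P = 6.
Among the 6 still-open variables, 5 fits only Q (and all 6 values in {5, 7, 8, 9, 10, 11} must be used), so Q = 5.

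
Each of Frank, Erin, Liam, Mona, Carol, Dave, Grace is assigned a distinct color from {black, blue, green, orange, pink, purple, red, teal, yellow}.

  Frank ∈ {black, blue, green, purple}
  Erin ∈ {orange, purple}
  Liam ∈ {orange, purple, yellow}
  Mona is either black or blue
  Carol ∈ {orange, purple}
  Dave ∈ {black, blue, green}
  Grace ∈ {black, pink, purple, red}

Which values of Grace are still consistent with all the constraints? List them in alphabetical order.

pink, red

The 2 variables Erin and Carol are confined to {orange, purple}, which locks those values in; drop them from Frank, Liam, Grace.
Liam must be yellow (only option left).
Frank, Mona, Dave share exactly the 3 values {black, blue, green}; by pigeonhole those values go to them, so strike black, blue, green from Grace.
No further eliminations apply; Grace can still be any of pink, red.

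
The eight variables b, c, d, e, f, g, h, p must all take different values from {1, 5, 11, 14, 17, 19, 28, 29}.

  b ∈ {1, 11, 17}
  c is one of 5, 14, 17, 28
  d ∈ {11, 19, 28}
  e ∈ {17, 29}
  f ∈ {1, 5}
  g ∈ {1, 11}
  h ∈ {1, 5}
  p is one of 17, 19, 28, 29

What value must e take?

29

The 8 variables together cover exactly {1, 5, 11, 14, 17, 19, 28, 29} — 8 values for 8 variables — and 14 appears only in c's list, so c = 14.
The 2 variables f and h are confined to {1, 5}, which locks those values in; drop them from b, g.
g must be 11 (only option left). Strike 11 from b, d.
b's domain is down to {17}, so b = 17. So e, p can't be 17.
So e = 29.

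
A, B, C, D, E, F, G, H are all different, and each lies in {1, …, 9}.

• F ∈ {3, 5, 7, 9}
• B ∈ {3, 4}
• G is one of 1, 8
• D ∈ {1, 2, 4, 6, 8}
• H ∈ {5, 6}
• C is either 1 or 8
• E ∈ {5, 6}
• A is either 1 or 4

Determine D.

2

C and G between them cover only {1, 8} — a naked pair. Remove those values from A, D.
A's domain is down to {4}, so A = 4. Eliminate 4 elsewhere: B, D.
B's domain is down to {3}, so B = 3. Strike 3 from F.
E and H between them cover only {5, 6} — a naked pair. Remove those values from D, F.
So D = 2.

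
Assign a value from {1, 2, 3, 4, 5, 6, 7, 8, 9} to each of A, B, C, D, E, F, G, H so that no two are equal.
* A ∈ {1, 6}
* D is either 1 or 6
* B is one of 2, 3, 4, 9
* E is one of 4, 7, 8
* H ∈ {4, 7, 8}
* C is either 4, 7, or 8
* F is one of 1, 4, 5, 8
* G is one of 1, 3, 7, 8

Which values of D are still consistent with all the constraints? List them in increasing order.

1, 6

The 2 variables A and D are confined to {1, 6}, which locks those values in; drop them from F, G.
The 3 variables C, E, H are confined to {4, 7, 8}, which locks those values in; drop them from B, F, G.
F has just one choice, so F = 5.
G's domain is down to {3}, so G = 3. Remove 3 from B.
No further eliminations apply; D can still be any of 1, 6.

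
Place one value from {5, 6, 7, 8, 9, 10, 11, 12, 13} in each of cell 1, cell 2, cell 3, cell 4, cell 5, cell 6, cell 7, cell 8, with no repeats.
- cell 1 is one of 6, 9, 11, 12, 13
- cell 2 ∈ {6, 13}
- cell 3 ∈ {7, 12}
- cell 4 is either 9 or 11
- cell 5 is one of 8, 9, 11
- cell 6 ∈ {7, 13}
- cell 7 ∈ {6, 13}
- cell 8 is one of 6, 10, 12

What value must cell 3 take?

The 8 variables draw from only 8 values {6, 7, 8, 9, 10, 11, 12, 13}, so each is used; only cell 5 can be 8, hence cell 5 = 8.
The 7 still-open variables together cover exactly {6, 7, 9, 10, 11, 12, 13} — 7 values for 7 variables — and 10 appears only in cell 8's list, so cell 8 = 10.
cell 2 and cell 7 between them cover only {6, 13} — a naked pair. Remove those values from cell 1, cell 6.
cell 6 has just one choice, so cell 6 = 7. So cell 3 can't be 7.
So cell 3 = 12.

12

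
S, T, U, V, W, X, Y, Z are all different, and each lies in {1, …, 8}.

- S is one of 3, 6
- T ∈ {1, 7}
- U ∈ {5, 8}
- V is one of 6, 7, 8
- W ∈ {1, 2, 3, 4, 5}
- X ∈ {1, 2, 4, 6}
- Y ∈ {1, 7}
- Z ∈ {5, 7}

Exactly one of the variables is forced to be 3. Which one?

The 2 variables T and Y are confined to {1, 7}, which locks those values in; drop them from V, W, X, Z.
Z has just one choice, so Z = 5. Remove 5 from U, W.
U's domain is down to {8}, so U = 8. So V can't be 8.
V has just one choice, so V = 6. Strike 6 from S, X.
So 3 goes to S.

S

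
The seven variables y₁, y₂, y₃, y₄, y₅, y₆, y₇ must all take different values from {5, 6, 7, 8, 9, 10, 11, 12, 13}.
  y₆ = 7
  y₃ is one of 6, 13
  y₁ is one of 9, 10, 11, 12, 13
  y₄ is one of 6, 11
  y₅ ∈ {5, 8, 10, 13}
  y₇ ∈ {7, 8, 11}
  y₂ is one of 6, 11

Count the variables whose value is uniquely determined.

y₆ must be 7 (only option left). Strike 7 from y₇.
y₂ and y₄ share exactly the 2 values {6, 11}; by pigeonhole those values go to them, so strike 6, 11 from y₁, y₃, y₇.
y₃'s domain is down to {13}, so y₃ = 13. Strike 13 from y₁, y₅.
y₇ must be 8 (only option left). Strike 8 from y₅.
Determined: y₃=13, y₆=7, y₇=8. The other variables each still have more than one consistent value. That makes 3.

3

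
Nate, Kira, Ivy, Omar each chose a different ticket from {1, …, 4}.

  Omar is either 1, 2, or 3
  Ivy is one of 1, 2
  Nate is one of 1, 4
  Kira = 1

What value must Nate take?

Kira's domain is down to {1}, so Kira = 1. Eliminate 1 elsewhere: Nate, Ivy, Omar.
So Nate = 4.

4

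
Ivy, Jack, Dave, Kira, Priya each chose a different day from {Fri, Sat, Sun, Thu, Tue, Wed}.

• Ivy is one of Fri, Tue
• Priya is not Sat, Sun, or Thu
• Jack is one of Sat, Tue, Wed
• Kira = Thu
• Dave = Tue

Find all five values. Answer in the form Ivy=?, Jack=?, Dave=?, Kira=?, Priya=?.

Ivy=Fri, Jack=Sat, Dave=Tue, Kira=Thu, Priya=Wed

Dave must be Tue (only option left). So Ivy, Jack, Priya can't be Tue.
Kira must be Thu (only option left).
That leaves Ivy = Fri. Strike Fri from Priya.
That leaves Priya = Wed. Remove Wed from Jack.
That leaves Jack = Sat.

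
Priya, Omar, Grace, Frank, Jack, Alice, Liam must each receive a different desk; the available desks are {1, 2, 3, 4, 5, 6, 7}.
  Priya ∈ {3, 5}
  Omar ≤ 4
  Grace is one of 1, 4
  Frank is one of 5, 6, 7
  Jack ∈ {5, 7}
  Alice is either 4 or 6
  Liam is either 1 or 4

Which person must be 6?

Alice

The 7 variables draw from only 7 values {1, 2, 3, 4, 5, 6, 7}, so each is used; only Omar can be 2, hence Omar = 2.
Among the 6 still-open variables, 3 fits only Priya (and all 6 values in {1, 3, 4, 5, 6, 7} must be used), so Priya = 3.
Grace and Liam between them cover only {1, 4} — a naked pair. Remove those values from Alice.
So 6 goes to Alice.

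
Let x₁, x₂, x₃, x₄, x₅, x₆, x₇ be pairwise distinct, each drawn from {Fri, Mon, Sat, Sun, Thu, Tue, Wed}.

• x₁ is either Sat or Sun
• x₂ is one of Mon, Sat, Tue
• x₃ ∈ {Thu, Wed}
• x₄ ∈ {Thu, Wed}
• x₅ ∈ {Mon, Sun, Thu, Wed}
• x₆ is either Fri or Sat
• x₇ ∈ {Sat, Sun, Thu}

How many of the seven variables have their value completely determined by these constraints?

3

Among the 7 variables, Fri fits only x₆ (and all 7 values in {Fri, Mon, Sat, Sun, Thu, Tue, Wed} must be used), so x₆ = Fri.
The 6 still-open variables draw from only 6 values {Mon, Sat, Sun, Thu, Tue, Wed}, so each is used; only x₂ can be Tue, hence x₂ = Tue.
The 5 still-open variables draw from only 5 values {Mon, Sat, Sun, Thu, Wed}, so each is used; only x₅ can be Mon, hence x₅ = Mon.
x₃ and x₄ share exactly the 2 values {Thu, Wed}; by pigeonhole those values go to them, so strike Thu, Wed from x₇.
Determined: x₂=Tue, x₅=Mon, x₆=Fri. The other variables each still have more than one consistent value. That makes 3.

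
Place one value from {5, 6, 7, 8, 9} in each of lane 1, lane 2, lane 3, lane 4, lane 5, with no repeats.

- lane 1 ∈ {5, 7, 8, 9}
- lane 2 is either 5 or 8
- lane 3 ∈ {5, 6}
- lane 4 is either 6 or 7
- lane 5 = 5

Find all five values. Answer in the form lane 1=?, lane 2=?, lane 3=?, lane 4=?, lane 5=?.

lane 5 must be 5 (only option left). Strike 5 from lane 1, lane 2, lane 3.
lane 2 has just one choice, so lane 2 = 8. Remove 8 from lane 1.
lane 3's domain is down to {6}, so lane 3 = 6. Strike 6 from lane 4.
That leaves lane 4 = 7. Strike 7 from lane 1.
lane 1's domain is down to {9}, so lane 1 = 9.

lane 1=9, lane 2=8, lane 3=6, lane 4=7, lane 5=5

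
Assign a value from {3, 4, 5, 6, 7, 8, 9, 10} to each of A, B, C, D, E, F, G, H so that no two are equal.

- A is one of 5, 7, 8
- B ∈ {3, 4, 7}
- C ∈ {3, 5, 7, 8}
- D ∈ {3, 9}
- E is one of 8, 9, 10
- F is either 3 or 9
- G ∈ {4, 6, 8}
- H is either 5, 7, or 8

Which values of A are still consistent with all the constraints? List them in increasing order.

Among the 8 variables, 6 fits only G (and all 8 values in {3, 4, 5, 6, 7, 8, 9, 10} must be used), so G = 6.
The 7 still-open variables draw from only 7 values {3, 4, 5, 7, 8, 9, 10}, so each is used; only B can be 4, hence B = 4.
The 6 still-open variables draw from only 6 values {3, 5, 7, 8, 9, 10}, so each is used; only E can be 10, hence E = 10.
D and F between them cover only {3, 9} — a naked pair. Remove those values from C.
No further eliminations apply; A can still be any of 5, 7, 8.

5, 7, 8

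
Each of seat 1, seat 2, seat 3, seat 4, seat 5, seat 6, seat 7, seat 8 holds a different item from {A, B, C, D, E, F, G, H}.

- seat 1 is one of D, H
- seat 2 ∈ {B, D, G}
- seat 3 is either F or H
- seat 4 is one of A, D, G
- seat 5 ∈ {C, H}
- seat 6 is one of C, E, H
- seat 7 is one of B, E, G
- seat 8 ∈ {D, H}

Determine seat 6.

The 8 variables draw from only 8 values {A, B, C, D, E, F, G, H}, so each is used; only seat 4 can be A, hence seat 4 = A.
Among the 7 still-open variables, F fits only seat 3 (and all 7 values in {B, C, D, E, F, G, H} must be used), so seat 3 = F.
seat 1 and seat 8 share exactly the 2 values {D, H}; by pigeonhole those values go to them, so strike D, H from seat 2, seat 5, seat 6.
seat 5 must be C (only option left). Remove C from seat 6.
So seat 6 = E.

E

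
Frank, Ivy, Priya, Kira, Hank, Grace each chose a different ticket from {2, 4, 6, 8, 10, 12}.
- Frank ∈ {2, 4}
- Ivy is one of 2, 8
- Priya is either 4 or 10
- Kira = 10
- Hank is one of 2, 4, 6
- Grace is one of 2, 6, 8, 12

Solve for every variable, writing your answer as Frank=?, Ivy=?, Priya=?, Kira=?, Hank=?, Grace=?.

Kira's domain is down to {10}, so Kira = 10. Eliminate 10 elsewhere: Priya.
Priya must be 4 (only option left). So Frank, Hank can't be 4.
Frank has just one choice, so Frank = 2. Remove 2 from Ivy, Hank, Grace.
Ivy must be 8 (only option left). So Grace can't be 8.
That leaves Hank = 6. Remove 6 from Grace.
That leaves Grace = 12.

Frank=2, Ivy=8, Priya=4, Kira=10, Hank=6, Grace=12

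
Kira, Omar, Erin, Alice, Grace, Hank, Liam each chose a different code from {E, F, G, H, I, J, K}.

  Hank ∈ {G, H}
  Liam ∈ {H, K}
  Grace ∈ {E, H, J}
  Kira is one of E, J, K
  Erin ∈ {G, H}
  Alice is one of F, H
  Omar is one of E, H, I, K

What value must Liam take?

The 7 variables together cover exactly {E, F, G, H, I, J, K} — 7 values for 7 variables — and F appears only in Alice's list, so Alice = F.
The 6 still-open variables together cover exactly {E, G, H, I, J, K} — 6 values for 6 variables — and I appears only in Omar's list, so Omar = I.
The 2 variables Erin and Hank are confined to {G, H}, which locks those values in; drop them from Grace, Liam.
So Liam = K.

K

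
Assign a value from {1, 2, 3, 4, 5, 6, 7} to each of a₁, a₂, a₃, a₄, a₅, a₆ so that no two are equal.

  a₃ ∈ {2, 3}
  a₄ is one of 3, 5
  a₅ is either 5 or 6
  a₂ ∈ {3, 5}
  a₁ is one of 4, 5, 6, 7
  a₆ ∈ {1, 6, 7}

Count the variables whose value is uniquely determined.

2

The 2 variables a₂ and a₄ are confined to {3, 5}, which locks those values in; drop them from a₁, a₃, a₅.
a₃'s domain is down to {2}, so a₃ = 2.
a₅'s domain is down to {6}, so a₅ = 6. Eliminate 6 elsewhere: a₁, a₆.
Determined: a₃=2, a₅=6. The other variables each still have more than one consistent value. That makes 2.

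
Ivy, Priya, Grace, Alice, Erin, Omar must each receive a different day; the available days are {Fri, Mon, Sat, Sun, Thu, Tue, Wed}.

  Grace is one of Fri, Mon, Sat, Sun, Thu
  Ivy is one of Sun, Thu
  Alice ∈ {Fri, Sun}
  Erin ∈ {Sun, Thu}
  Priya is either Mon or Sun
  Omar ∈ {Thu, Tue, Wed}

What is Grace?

Sat

Ivy and Erin between them cover only {Sun, Thu} — a naked pair. Remove those values from Priya, Grace, Alice, Omar.
Priya has just one choice, so Priya = Mon. So Grace can't be Mon.
Alice must be Fri (only option left). Remove Fri from Grace.
So Grace = Sat.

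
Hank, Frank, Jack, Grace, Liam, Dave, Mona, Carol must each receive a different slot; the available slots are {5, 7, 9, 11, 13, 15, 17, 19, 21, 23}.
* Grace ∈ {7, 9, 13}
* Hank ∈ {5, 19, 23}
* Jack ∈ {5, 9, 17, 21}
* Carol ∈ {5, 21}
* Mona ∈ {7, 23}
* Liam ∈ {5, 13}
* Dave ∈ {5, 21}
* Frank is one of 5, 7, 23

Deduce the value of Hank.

Among the 8 variables, 17 fits only Jack (and all 8 values in {5, 7, 9, 13, 17, 19, 21, 23} must be used), so Jack = 17.
The 7 still-open variables together cover exactly {5, 7, 9, 13, 19, 21, 23} — 7 values for 7 variables — and 9 appears only in Grace's list, so Grace = 9.
Among the 6 still-open variables, 13 fits only Liam (and all 6 values in {5, 7, 13, 19, 21, 23} must be used), so Liam = 13.
The 5 still-open variables draw from only 5 values {5, 7, 19, 21, 23}, so each is used; only Hank can be 19, hence Hank = 19.

19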